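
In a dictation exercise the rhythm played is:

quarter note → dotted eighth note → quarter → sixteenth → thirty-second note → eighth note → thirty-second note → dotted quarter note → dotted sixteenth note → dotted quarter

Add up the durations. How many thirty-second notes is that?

57

Each duration in thirty-second notes: quarter note = 8; dotted eighth note = 6; quarter = 8; sixteenth = 2; thirty-second note = 1; eighth note = 4; thirty-second note = 1; dotted quarter note = 12; dotted sixteenth note = 3; dotted quarter = 12.
Adding: 8 + 6 + 8 + 2 + 1 + 4 + 1 + 12 + 3 + 12 = 57 thirty-second notes.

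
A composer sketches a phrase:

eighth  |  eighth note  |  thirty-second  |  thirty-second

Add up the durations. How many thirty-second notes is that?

In thirty-second notes: eighth = 4; eighth note = 4; thirty-second = 1; thirty-second = 1.
Sum: 4 + 4 + 1 + 1 = 10 thirty-second notes.

10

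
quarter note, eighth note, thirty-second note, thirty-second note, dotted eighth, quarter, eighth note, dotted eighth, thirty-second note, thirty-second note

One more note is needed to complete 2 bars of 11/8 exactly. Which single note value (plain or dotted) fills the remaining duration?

2 bars of 11/8 = 88 thirty-second notes.
In thirty-second notes: quarter note = 8; eighth note = 4; thirty-second note = 1; thirty-second note = 1; dotted eighth = 6; quarter = 8; eighth note = 4; dotted eighth = 6; thirty-second note = 1; thirty-second note = 1.
Sum: 8 + 4 + 1 + 1 + 6 + 8 + 4 + 6 + 1 + 1 = 40.
Remaining: 88 − 40 = 48 thirty-second notes, which is a dotted whole note.

dotted whole note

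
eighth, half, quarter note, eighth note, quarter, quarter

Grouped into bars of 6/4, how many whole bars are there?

1

One bar of 6/4 = 12 eighth notes.
Convert each value to eighth notes: eighth = 1; half = 4; quarter note = 2; eighth note = 1; quarter = 2; quarter = 2.
Sum: 1 + 4 + 2 + 1 + 2 + 2 = 12.
12 ÷ 12 = 1 complete bar with 0 left over.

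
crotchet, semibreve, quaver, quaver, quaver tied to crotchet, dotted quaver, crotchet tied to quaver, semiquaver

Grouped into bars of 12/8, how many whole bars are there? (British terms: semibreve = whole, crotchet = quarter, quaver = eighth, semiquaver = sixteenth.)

One bar of 12/8 = 24 sixteenth notes.
Working in sixteenth notes: crotchet = 4; semibreve = 16; quaver = 2; quaver = 2; quaver tied to crotchet (quaver + crotchet) = 6; dotted quaver = 3; crotchet tied to quaver (crotchet + quaver) = 6; semiquaver = 1.
Total: 4 + 16 + 2 + 2 + 6 + 3 + 6 + 1 = 40.
40 ÷ 24 = 1 complete bar with 16 left over.

1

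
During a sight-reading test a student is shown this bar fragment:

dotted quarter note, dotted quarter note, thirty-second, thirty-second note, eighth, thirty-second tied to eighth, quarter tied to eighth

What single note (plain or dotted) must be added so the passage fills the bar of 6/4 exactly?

thirty-second note

The bar of 6/4 = 48 thirty-second notes.
Working in thirty-second notes: dotted quarter note = 12; dotted quarter note = 12; thirty-second = 1; thirty-second note = 1; eighth = 4; thirty-second tied to eighth (thirty-second + eighth) = 5; quarter tied to eighth (quarter + eighth) = 12.
Altogether 12 + 12 + 1 + 1 + 4 + 5 + 12 = 47.
Remaining: 48 − 47 = 1 thirty-second note, which is a thirty-second note.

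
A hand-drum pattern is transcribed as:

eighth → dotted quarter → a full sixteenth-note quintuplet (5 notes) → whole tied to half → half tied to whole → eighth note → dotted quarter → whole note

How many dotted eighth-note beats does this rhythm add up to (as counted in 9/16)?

One dotted eighth-note beat = 3 sixteenth notes.
In sixteenth notes: eighth = 2; dotted quarter = 6; a full sixteenth-note quintuplet (5 notes) (five quintuplet sixteenths span one quarter) = 4; whole tied to half (whole + half) = 24; half tied to whole (half + whole) = 24; eighth note = 2; dotted quarter = 6; whole note = 16.
Sum: 2 + 6 + 4 + 24 + 24 + 2 + 6 + 16 = 84.
84 ÷ 3 = 28 beats.

28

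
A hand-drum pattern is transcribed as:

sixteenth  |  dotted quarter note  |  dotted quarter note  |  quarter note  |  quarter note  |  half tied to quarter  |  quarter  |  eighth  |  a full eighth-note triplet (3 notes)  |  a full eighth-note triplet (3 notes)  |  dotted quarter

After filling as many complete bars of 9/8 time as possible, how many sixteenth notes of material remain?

17

One bar of 9/8 = 18 sixteenth notes.
Express everything in sixteenth notes: sixteenth = 1; dotted quarter note = 6; dotted quarter note = 6; quarter note = 4; quarter note = 4; half tied to quarter (half + quarter) = 12; quarter = 4; eighth = 2; a full eighth-note triplet (3 notes) (three triplet eighths span one quarter) = 4; a full eighth-note triplet (3 notes) (three triplet eighths span one quarter) = 4; dotted quarter = 6.
Altogether 1 + 6 + 6 + 4 + 4 + 12 + 4 + 2 + 4 + 4 + 6 = 53.
53 ÷ 18 = 2 complete bars with 17 sixteenth notes remaining.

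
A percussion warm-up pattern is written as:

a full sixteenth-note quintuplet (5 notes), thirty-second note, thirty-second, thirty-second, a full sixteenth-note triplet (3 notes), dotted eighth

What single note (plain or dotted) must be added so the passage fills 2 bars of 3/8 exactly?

2 bars of 3/8 = 24 thirty-second notes.
In thirty-second notes: a full sixteenth-note quintuplet (5 notes) (five quintuplet sixteenths span one quarter) = 8; thirty-second note = 1; thirty-second = 1; thirty-second = 1; a full sixteenth-note triplet (3 notes) (three triplet sixteenths span one eighth) = 4; dotted eighth = 6.
Total: 8 + 1 + 1 + 1 + 4 + 6 = 21.
Remaining: 24 − 21 = 3 thirty-second notes, which is a dotted sixteenth note.

dotted sixteenth note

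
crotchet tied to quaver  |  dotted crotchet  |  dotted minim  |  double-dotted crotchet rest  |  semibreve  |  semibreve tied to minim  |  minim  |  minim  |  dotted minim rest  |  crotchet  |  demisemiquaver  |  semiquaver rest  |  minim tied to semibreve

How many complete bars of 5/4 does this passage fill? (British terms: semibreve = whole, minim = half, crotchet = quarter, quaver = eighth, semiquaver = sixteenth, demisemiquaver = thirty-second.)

One bar of 5/4 = 40 thirty-second notes.
In thirty-second notes: crotchet tied to quaver (crotchet + quaver) = 12; dotted crotchet = 12; dotted minim = 24; double-dotted crotchet rest = 14; semibreve = 32; semibreve tied to minim (semibreve + minim) = 48; minim = 16; minim = 16; dotted minim rest = 24; crotchet = 8; demisemiquaver = 1; semiquaver rest = 2; minim tied to semibreve (minim + semibreve) = 48.
Sum: 12 + 12 + 24 + 14 + 32 + 48 + 16 + 16 + 24 + 8 + 1 + 2 + 48 = 257.
257 ÷ 40 = 6 complete bars with 17 left over.

6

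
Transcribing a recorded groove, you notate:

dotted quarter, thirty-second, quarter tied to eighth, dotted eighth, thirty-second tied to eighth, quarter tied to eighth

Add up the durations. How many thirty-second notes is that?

Each duration in thirty-second notes: dotted quarter = 12; thirty-second = 1; quarter tied to eighth (quarter + eighth) = 12; dotted eighth = 6; thirty-second tied to eighth (thirty-second + eighth) = 5; quarter tied to eighth (quarter + eighth) = 12.
Sum: 12 + 1 + 12 + 6 + 5 + 12 = 48 thirty-second notes.

48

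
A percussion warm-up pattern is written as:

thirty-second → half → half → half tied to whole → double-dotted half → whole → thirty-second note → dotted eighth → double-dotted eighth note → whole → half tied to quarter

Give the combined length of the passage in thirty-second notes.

Each duration in thirty-second notes: thirty-second = 1; half = 16; half = 16; half tied to whole (half + whole) = 48; double-dotted half = 28; whole = 32; thirty-second note = 1; dotted eighth = 6; double-dotted eighth note = 7; whole = 32; half tied to quarter (half + quarter) = 24.
Altogether 1 + 16 + 16 + 48 + 28 + 32 + 1 + 6 + 7 + 32 + 24 = 211 thirty-second notes.

211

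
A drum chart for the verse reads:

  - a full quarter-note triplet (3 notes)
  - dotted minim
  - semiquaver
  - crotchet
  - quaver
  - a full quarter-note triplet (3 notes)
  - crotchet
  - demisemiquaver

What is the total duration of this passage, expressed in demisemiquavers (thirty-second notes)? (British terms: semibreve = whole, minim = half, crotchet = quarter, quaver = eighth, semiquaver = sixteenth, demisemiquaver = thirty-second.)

Express everything in thirty-second notes: a full quarter-note triplet (3 notes) (three triplet quarters span one half) = 16; dotted minim = 24; semiquaver = 2; crotchet = 8; quaver = 4; a full quarter-note triplet (3 notes) (three triplet quarters span one half) = 16; crotchet = 8; demisemiquaver = 1.
Sum: 16 + 24 + 2 + 8 + 4 + 16 + 8 + 1 = 79 thirty-second notes.

79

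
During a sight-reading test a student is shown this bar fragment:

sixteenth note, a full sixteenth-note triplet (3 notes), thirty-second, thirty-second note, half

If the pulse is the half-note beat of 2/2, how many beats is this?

One half-note beat = 16 thirty-second notes.
Each duration in thirty-second notes: sixteenth note = 2; a full sixteenth-note triplet (3 notes) (three triplet sixteenths span one eighth) = 4; thirty-second = 1; thirty-second note = 1; half = 16.
Adding: 2 + 4 + 1 + 1 + 16 = 24.
24 ÷ 16 = 1.5 beats.

1.5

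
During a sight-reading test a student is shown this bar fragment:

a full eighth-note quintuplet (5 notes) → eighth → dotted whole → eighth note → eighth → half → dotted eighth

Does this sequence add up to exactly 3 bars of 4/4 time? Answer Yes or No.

No

One bar of 4/4 = 16 sixteenth notes, so 3 bars = 48.
Each duration in sixteenth notes: a full eighth-note quintuplet (5 notes) (five quintuplet eighths span one half) = 8; eighth = 2; dotted whole = 24; eighth note = 2; eighth = 2; half = 8; dotted eighth = 3.
Adding: 8 + 2 + 24 + 2 + 2 + 8 + 3 = 49.
49 exceeds 48, so the answer is No.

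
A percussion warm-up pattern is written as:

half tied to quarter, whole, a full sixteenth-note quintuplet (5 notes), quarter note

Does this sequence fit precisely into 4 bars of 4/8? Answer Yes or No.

No

One bar of 4/8 = 2 quarter notes, so 4 bars = 8.
Each duration in quarter notes: half tied to quarter (half + quarter) = 3; whole = 4; a full sixteenth-note quintuplet (5 notes) (five quintuplet sixteenths span one quarter) = 1; quarter note = 1.
Adding: 3 + 4 + 1 + 1 = 9.
9 exceeds 8, so the answer is No.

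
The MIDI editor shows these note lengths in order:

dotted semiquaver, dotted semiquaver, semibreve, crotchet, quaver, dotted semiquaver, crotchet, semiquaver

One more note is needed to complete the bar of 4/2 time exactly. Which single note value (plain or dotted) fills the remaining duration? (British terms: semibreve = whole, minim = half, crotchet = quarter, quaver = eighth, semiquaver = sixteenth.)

The bar of 4/2 = 64 thirty-second notes.
Working in thirty-second notes: dotted semiquaver = 3; dotted semiquaver = 3; semibreve = 32; crotchet = 8; quaver = 4; dotted semiquaver = 3; crotchet = 8; semiquaver = 2.
Adding: 3 + 3 + 32 + 8 + 4 + 3 + 8 + 2 = 63.
Remaining: 64 − 63 = 1 thirty-second note, which is a thirty-second note.

thirty-second note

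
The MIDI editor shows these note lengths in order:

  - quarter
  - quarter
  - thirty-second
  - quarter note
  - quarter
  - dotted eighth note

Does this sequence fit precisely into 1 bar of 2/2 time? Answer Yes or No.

No

One bar of 2/2 = 32 thirty-second notes.
Convert each value to thirty-second notes: quarter = 8; quarter = 8; thirty-second = 1; quarter note = 8; quarter = 8; dotted eighth note = 6.
Sum: 8 + 8 + 1 + 8 + 8 + 6 = 39.
39 exceeds 32, so the answer is No.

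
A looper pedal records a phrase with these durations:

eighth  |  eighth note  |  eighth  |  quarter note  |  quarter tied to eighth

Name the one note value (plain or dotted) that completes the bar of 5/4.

The bar of 5/4 = 10 eighth notes.
Express everything in eighth notes: eighth = 1; eighth note = 1; eighth = 1; quarter note = 2; quarter tied to eighth (quarter + eighth) = 3.
Sum: 1 + 1 + 1 + 2 + 3 = 8.
Remaining: 10 − 8 = 2 eighth notes, which is a quarter note.

quarter note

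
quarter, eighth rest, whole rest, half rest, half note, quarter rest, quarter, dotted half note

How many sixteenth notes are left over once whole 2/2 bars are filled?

One bar of 2/2 = 8 eighth notes.
Convert each value to eighth notes: quarter = 2; eighth rest = 1; whole rest = 8; half rest = 4; half note = 4; quarter rest = 2; quarter = 2; dotted half note = 6.
Total: 2 + 1 + 8 + 4 + 4 + 2 + 2 + 6 = 29.
29 ÷ 8 = 3 complete bars with 5 eighth notes remaining = 10 sixteenth notes.

10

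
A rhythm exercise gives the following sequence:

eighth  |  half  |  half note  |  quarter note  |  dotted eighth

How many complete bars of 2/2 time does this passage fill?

1

One bar of 2/2 = 16 sixteenth notes.
Express everything in sixteenth notes: eighth = 2; half = 8; half note = 8; quarter note = 4; dotted eighth = 3.
Total: 2 + 8 + 8 + 4 + 3 = 25.
25 ÷ 16 = 1 complete bar with 9 left over.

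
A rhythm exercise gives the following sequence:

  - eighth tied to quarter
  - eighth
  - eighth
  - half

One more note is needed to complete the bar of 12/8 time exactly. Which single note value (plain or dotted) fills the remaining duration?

The bar of 12/8 = 12 eighth notes.
Express everything in eighth notes: eighth tied to quarter (eighth + quarter) = 3; eighth = 1; eighth = 1; half = 4.
Sum: 3 + 1 + 1 + 4 = 9.
Remaining: 12 − 9 = 3 eighth notes, which is a dotted quarter note.

dotted quarter note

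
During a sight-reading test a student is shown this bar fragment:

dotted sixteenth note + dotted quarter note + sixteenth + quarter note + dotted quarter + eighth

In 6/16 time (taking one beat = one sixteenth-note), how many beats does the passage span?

20.5

One sixteenth-note beat = 2 thirty-second notes.
In thirty-second notes: dotted sixteenth note = 3; dotted quarter note = 12; sixteenth = 2; quarter note = 8; dotted quarter = 12; eighth = 4.
Adding: 3 + 12 + 2 + 8 + 12 + 4 = 41.
41 ÷ 2 = 20.5 beats.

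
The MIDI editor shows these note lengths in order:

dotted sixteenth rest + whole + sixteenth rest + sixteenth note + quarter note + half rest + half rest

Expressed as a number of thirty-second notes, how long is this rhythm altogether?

Express everything in thirty-second notes: dotted sixteenth rest = 3; whole = 32; sixteenth rest = 2; sixteenth note = 2; quarter note = 8; half rest = 16; half rest = 16.
Adding: 3 + 32 + 2 + 2 + 8 + 16 + 16 = 79 thirty-second notes.

79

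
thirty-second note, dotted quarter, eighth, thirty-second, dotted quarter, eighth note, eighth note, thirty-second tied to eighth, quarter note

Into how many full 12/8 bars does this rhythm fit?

1

One bar of 12/8 = 48 thirty-second notes.
Each duration in thirty-second notes: thirty-second note = 1; dotted quarter = 12; eighth = 4; thirty-second = 1; dotted quarter = 12; eighth note = 4; eighth note = 4; thirty-second tied to eighth (thirty-second + eighth) = 5; quarter note = 8.
Sum: 1 + 12 + 4 + 1 + 12 + 4 + 4 + 5 + 8 = 51.
51 ÷ 48 = 1 complete bar with 3 left over.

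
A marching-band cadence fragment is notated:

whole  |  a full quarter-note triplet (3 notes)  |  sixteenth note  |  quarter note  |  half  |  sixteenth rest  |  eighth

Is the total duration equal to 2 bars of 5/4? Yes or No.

One bar of 5/4 = 20 sixteenth notes, so 2 bars = 40.
Each duration in sixteenth notes: whole = 16; a full quarter-note triplet (3 notes) (three triplet quarters span one half) = 8; sixteenth note = 1; quarter note = 4; half = 8; sixteenth rest = 1; eighth = 2.
Sum: 16 + 8 + 1 + 4 + 8 + 1 + 2 = 40.
40 equals 40, so the answer is Yes.

Yes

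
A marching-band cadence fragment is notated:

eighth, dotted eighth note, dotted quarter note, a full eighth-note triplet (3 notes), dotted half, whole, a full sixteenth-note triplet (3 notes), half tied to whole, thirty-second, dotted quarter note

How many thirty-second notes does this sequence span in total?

Each duration in thirty-second notes: eighth = 4; dotted eighth note = 6; dotted quarter note = 12; a full eighth-note triplet (3 notes) (three triplet eighths span one quarter) = 8; dotted half = 24; whole = 32; a full sixteenth-note triplet (3 notes) (three triplet sixteenths span one eighth) = 4; half tied to whole (half + whole) = 48; thirty-second = 1; dotted quarter note = 12.
Sum: 4 + 6 + 12 + 8 + 24 + 32 + 4 + 48 + 1 + 12 = 151 thirty-second notes.

151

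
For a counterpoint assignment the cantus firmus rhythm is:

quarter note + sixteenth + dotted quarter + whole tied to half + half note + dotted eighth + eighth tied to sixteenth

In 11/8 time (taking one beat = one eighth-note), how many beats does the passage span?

One eighth-note beat = 2 sixteenth notes.
Each duration in sixteenth notes: quarter note = 4; sixteenth = 1; dotted quarter = 6; whole tied to half (whole + half) = 24; half note = 8; dotted eighth = 3; eighth tied to sixteenth (eighth + sixteenth) = 3.
Altogether 4 + 1 + 6 + 24 + 8 + 3 + 3 = 49.
49 ÷ 2 = 24.5 beats.

24.5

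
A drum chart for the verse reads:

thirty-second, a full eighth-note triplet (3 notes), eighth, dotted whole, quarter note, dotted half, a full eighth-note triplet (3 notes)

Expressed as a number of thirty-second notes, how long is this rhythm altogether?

101

In thirty-second notes: thirty-second = 1; a full eighth-note triplet (3 notes) (three triplet eighths span one quarter) = 8; eighth = 4; dotted whole = 48; quarter note = 8; dotted half = 24; a full eighth-note triplet (3 notes) (three triplet eighths span one quarter) = 8.
Adding: 1 + 8 + 4 + 48 + 8 + 24 + 8 = 101 thirty-second notes.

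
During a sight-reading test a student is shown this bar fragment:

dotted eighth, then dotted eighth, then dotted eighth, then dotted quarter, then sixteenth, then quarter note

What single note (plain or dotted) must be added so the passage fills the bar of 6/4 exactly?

quarter note

The bar of 6/4 = 24 sixteenth notes.
In sixteenth notes: dotted eighth = 3; dotted eighth = 3; dotted eighth = 3; dotted quarter = 6; sixteenth = 1; quarter note = 4.
Sum: 3 + 3 + 3 + 6 + 1 + 4 = 20.
Remaining: 24 − 20 = 4 sixteenth notes, which is a quarter note.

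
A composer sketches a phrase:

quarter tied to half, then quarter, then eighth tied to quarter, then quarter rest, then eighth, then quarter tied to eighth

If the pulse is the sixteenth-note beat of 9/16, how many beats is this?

One sixteenth-note beat = 2 thirty-second notes.
Each duration in thirty-second notes: quarter tied to half (quarter + half) = 24; quarter = 8; eighth tied to quarter (eighth + quarter) = 12; quarter rest = 8; eighth = 4; quarter tied to eighth (quarter + eighth) = 12.
Sum: 24 + 8 + 12 + 8 + 4 + 12 = 68.
68 ÷ 2 = 34 beats.

34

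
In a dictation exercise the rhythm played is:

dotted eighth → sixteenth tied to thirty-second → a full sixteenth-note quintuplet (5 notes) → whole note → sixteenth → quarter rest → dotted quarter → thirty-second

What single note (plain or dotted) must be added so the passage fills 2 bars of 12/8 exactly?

2 bars of 12/8 = 96 thirty-second notes.
In thirty-second notes: dotted eighth = 6; sixteenth tied to thirty-second (sixteenth + thirty-second) = 3; a full sixteenth-note quintuplet (5 notes) (five quintuplet sixteenths span one quarter) = 8; whole note = 32; sixteenth = 2; quarter rest = 8; dotted quarter = 12; thirty-second = 1.
Altogether 6 + 3 + 8 + 32 + 2 + 8 + 12 + 1 = 72.
Remaining: 96 − 72 = 24 thirty-second notes, which is a dotted half note.

dotted half note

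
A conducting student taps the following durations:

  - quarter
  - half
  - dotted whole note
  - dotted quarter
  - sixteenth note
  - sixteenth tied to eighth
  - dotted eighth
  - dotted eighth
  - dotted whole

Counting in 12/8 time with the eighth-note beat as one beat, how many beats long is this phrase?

38

One eighth-note beat = 2 sixteenth notes.
Working in sixteenth notes: quarter = 4; half = 8; dotted whole note = 24; dotted quarter = 6; sixteenth note = 1; sixteenth tied to eighth (sixteenth + eighth) = 3; dotted eighth = 3; dotted eighth = 3; dotted whole = 24.
Total: 4 + 8 + 24 + 6 + 1 + 3 + 3 + 3 + 24 = 76.
76 ÷ 2 = 38 beats.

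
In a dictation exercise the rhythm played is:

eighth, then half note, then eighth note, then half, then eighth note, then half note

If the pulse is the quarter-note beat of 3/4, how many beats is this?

One quarter-note beat = 2 eighth notes.
Convert each value to eighth notes: eighth = 1; half note = 4; eighth note = 1; half = 4; eighth note = 1; half note = 4.
Altogether 1 + 4 + 1 + 4 + 1 + 4 = 15.
15 ÷ 2 = 7.5 beats.

7.5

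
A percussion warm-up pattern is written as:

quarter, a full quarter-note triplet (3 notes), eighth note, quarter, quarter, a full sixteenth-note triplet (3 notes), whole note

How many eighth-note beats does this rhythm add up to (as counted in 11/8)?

20

One eighth-note beat = 2 sixteenth notes.
In sixteenth notes: quarter = 4; a full quarter-note triplet (3 notes) (three triplet quarters span one half) = 8; eighth note = 2; quarter = 4; quarter = 4; a full sixteenth-note triplet (3 notes) (three triplet sixteenths span one eighth) = 2; whole note = 16.
Sum: 4 + 8 + 2 + 4 + 4 + 2 + 16 = 40.
40 ÷ 2 = 20 beats.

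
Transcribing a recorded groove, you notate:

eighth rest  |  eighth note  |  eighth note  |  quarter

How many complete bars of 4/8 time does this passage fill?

1

One bar of 4/8 = 4 eighth notes.
Each duration in eighth notes: eighth rest = 1; eighth note = 1; eighth note = 1; quarter = 2.
Adding: 1 + 1 + 1 + 2 = 5.
5 ÷ 4 = 1 complete bar with 1 left over.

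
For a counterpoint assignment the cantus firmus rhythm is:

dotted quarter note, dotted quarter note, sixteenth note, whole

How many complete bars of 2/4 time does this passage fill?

One bar of 2/4 = 8 sixteenth notes.
Working in sixteenth notes: dotted quarter note = 6; dotted quarter note = 6; sixteenth note = 1; whole = 16.
Sum: 6 + 6 + 1 + 16 = 29.
29 ÷ 8 = 3 complete bars with 5 left over.

3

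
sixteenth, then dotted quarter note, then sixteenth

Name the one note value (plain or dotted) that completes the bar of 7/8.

dotted quarter note

The bar of 7/8 = 14 sixteenth notes.
In sixteenth notes: sixteenth = 1; dotted quarter note = 6; sixteenth = 1.
Sum: 1 + 6 + 1 = 8.
Remaining: 14 − 8 = 6 sixteenth notes, which is a dotted quarter note.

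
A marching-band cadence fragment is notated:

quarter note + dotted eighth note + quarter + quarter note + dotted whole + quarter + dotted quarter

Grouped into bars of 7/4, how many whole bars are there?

One bar of 7/4 = 28 sixteenth notes.
In sixteenth notes: quarter note = 4; dotted eighth note = 3; quarter = 4; quarter note = 4; dotted whole = 24; quarter = 4; dotted quarter = 6.
Adding: 4 + 3 + 4 + 4 + 24 + 4 + 6 = 49.
49 ÷ 28 = 1 complete bar with 21 left over.

1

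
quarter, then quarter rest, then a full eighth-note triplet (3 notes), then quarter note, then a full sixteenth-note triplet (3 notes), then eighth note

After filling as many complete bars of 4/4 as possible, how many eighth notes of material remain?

One bar of 4/4 = 8 eighth notes.
Express everything in eighth notes: quarter = 2; quarter rest = 2; a full eighth-note triplet (3 notes) (three triplet eighths span one quarter) = 2; quarter note = 2; a full sixteenth-note triplet (3 notes) (three triplet sixteenths span one eighth) = 1; eighth note = 1.
Altogether 2 + 2 + 2 + 2 + 1 + 1 = 10.
10 ÷ 8 = 1 complete bar with 2 eighth notes remaining.

2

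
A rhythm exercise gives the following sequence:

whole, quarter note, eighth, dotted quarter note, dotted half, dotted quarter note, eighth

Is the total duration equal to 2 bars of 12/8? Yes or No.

One bar of 12/8 = 12 eighth notes, so 2 bars = 24.
Each duration in eighth notes: whole = 8; quarter note = 2; eighth = 1; dotted quarter note = 3; dotted half = 6; dotted quarter note = 3; eighth = 1.
Adding: 8 + 2 + 1 + 3 + 6 + 3 + 1 = 24.
24 equals 24, so the answer is Yes.

Yes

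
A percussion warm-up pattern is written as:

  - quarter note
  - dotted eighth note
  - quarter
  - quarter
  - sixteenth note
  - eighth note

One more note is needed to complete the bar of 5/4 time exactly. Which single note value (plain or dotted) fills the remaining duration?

eighth note

The bar of 5/4 = 20 sixteenth notes.
In sixteenth notes: quarter note = 4; dotted eighth note = 3; quarter = 4; quarter = 4; sixteenth note = 1; eighth note = 2.
Altogether 4 + 3 + 4 + 4 + 1 + 2 = 18.
Remaining: 20 − 18 = 2 sixteenth notes, which is a eighth note.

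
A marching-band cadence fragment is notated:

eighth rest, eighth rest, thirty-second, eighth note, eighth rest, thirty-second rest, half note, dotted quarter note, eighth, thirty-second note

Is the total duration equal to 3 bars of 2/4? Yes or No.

One bar of 2/4 = 16 thirty-second notes, so 3 bars = 48.
Each duration in thirty-second notes: eighth rest = 4; eighth rest = 4; thirty-second = 1; eighth note = 4; eighth rest = 4; thirty-second rest = 1; half note = 16; dotted quarter note = 12; eighth = 4; thirty-second note = 1.
Altogether 4 + 4 + 1 + 4 + 4 + 1 + 16 + 12 + 4 + 1 = 51.
51 exceeds 48, so the answer is No.

No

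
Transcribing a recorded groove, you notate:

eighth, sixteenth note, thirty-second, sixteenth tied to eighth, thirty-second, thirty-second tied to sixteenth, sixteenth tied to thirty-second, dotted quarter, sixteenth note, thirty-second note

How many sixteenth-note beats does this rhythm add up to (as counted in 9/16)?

One sixteenth-note beat = 2 thirty-second notes.
Each duration in thirty-second notes: eighth = 4; sixteenth note = 2; thirty-second = 1; sixteenth tied to eighth (sixteenth + eighth) = 6; thirty-second = 1; thirty-second tied to sixteenth (thirty-second + sixteenth) = 3; sixteenth tied to thirty-second (sixteenth + thirty-second) = 3; dotted quarter = 12; sixteenth note = 2; thirty-second note = 1.
Total: 4 + 2 + 1 + 6 + 1 + 3 + 3 + 12 + 2 + 1 = 35.
35 ÷ 2 = 17.5 beats.

17.5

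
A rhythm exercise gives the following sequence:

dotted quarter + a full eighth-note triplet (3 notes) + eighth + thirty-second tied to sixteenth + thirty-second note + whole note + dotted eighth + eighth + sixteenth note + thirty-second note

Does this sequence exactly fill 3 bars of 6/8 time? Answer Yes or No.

No

One bar of 6/8 = 24 thirty-second notes, so 3 bars = 72.
In thirty-second notes: dotted quarter = 12; a full eighth-note triplet (3 notes) (three triplet eighths span one quarter) = 8; eighth = 4; thirty-second tied to sixteenth (thirty-second + sixteenth) = 3; thirty-second note = 1; whole note = 32; dotted eighth = 6; eighth = 4; sixteenth note = 2; thirty-second note = 1.
Adding: 12 + 8 + 4 + 3 + 1 + 32 + 6 + 4 + 2 + 1 = 73.
73 exceeds 72, so the answer is No.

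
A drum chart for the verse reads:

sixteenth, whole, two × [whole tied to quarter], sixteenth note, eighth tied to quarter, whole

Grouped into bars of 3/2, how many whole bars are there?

One bar of 3/2 = 24 sixteenth notes.
Convert each value to sixteenth notes: sixteenth = 1; whole = 16; whole tied to quarter (whole + quarter) = 20; whole tied to quarter (whole + quarter) = 20; sixteenth note = 1; eighth tied to quarter (eighth + quarter) = 6; whole = 16.
Total: 1 + 16 + 20 + 20 + 1 + 6 + 16 = 80.
80 ÷ 24 = 3 complete bars with 8 left over.

3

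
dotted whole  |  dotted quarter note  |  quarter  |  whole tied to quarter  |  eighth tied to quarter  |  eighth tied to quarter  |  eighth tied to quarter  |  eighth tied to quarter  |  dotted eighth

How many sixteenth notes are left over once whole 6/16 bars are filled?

One bar of 6/16 = 6 sixteenth notes.
Convert each value to sixteenth notes: dotted whole = 24; dotted quarter note = 6; quarter = 4; whole tied to quarter (whole + quarter) = 20; eighth tied to quarter (eighth + quarter) = 6; eighth tied to quarter (eighth + quarter) = 6; eighth tied to quarter (eighth + quarter) = 6; eighth tied to quarter (eighth + quarter) = 6; dotted eighth = 3.
Altogether 24 + 6 + 4 + 20 + 6 + 6 + 6 + 6 + 3 = 81.
81 ÷ 6 = 13 complete bars with 3 sixteenth notes remaining.

3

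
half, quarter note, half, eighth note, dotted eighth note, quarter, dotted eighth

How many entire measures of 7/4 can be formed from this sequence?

One bar of 7/4 = 28 sixteenth notes.
Convert each value to sixteenth notes: half = 8; quarter note = 4; half = 8; eighth note = 2; dotted eighth note = 3; quarter = 4; dotted eighth = 3.
Adding: 8 + 4 + 8 + 2 + 3 + 4 + 3 = 32.
32 ÷ 28 = 1 complete bar with 4 left over.

1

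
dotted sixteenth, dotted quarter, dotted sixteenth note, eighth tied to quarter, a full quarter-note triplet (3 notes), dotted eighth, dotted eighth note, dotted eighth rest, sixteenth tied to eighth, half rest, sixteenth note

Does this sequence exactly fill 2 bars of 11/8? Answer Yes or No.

Yes

One bar of 11/8 = 44 thirty-second notes, so 2 bars = 88.
Each duration in thirty-second notes: dotted sixteenth = 3; dotted quarter = 12; dotted sixteenth note = 3; eighth tied to quarter (eighth + quarter) = 12; a full quarter-note triplet (3 notes) (three triplet quarters span one half) = 16; dotted eighth = 6; dotted eighth note = 6; dotted eighth rest = 6; sixteenth tied to eighth (sixteenth + eighth) = 6; half rest = 16; sixteenth note = 2.
Sum: 3 + 12 + 3 + 12 + 16 + 6 + 6 + 6 + 6 + 16 + 2 = 88.
88 equals 88, so the answer is Yes.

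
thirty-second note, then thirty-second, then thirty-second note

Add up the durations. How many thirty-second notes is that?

3

Each duration in thirty-second notes: thirty-second note = 1; thirty-second = 1; thirty-second note = 1.
Sum: 1 + 1 + 1 = 3 thirty-second notes.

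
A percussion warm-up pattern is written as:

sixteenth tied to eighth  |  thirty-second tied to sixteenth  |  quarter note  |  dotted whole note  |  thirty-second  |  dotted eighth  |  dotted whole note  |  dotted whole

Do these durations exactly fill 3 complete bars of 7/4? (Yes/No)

Yes

One bar of 7/4 = 56 thirty-second notes, so 3 bars = 168.
In thirty-second notes: sixteenth tied to eighth (sixteenth + eighth) = 6; thirty-second tied to sixteenth (thirty-second + sixteenth) = 3; quarter note = 8; dotted whole note = 48; thirty-second = 1; dotted eighth = 6; dotted whole note = 48; dotted whole = 48.
Sum: 6 + 3 + 8 + 48 + 1 + 6 + 48 + 48 = 168.
168 equals 168, so the answer is Yes.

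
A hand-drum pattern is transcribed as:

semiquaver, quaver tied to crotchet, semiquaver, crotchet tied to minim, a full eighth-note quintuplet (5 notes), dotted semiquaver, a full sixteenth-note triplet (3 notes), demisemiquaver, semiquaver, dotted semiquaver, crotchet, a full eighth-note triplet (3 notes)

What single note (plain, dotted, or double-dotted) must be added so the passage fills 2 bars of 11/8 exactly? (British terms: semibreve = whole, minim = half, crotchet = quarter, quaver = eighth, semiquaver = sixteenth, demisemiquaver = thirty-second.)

dotted sixteenth note

2 bars of 11/8 = 88 thirty-second notes.
Convert each value to thirty-second notes: semiquaver = 2; quaver tied to crotchet (quaver + crotchet) = 12; semiquaver = 2; crotchet tied to minim (crotchet + minim) = 24; a full eighth-note quintuplet (5 notes) (five quintuplet eighths span one half) = 16; dotted semiquaver = 3; a full sixteenth-note triplet (3 notes) (three triplet sixteenths span one eighth) = 4; demisemiquaver = 1; semiquaver = 2; dotted semiquaver = 3; crotchet = 8; a full eighth-note triplet (3 notes) (three triplet eighths span one quarter) = 8.
Adding: 2 + 12 + 2 + 24 + 16 + 3 + 4 + 1 + 2 + 3 + 8 + 8 = 85.
Remaining: 88 − 85 = 3 thirty-second notes, which is a dotted sixteenth note.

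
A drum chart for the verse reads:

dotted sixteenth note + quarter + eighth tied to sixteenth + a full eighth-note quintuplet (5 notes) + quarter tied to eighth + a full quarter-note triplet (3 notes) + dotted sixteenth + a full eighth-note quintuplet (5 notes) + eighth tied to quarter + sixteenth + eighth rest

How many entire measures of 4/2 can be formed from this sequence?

1

One bar of 4/2 = 64 thirty-second notes.
Working in thirty-second notes: dotted sixteenth note = 3; quarter = 8; eighth tied to sixteenth (eighth + sixteenth) = 6; a full eighth-note quintuplet (5 notes) (five quintuplet eighths span one half) = 16; quarter tied to eighth (quarter + eighth) = 12; a full quarter-note triplet (3 notes) (three triplet quarters span one half) = 16; dotted sixteenth = 3; a full eighth-note quintuplet (5 notes) (five quintuplet eighths span one half) = 16; eighth tied to quarter (eighth + quarter) = 12; sixteenth = 2; eighth rest = 4.
Altogether 3 + 8 + 6 + 16 + 12 + 16 + 3 + 16 + 12 + 2 + 4 = 98.
98 ÷ 64 = 1 complete bar with 34 left over.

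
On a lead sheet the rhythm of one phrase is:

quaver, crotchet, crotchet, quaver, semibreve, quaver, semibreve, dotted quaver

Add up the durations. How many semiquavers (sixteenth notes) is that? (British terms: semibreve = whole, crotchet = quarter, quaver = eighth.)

49

Convert each value to sixteenth notes: quaver = 2; crotchet = 4; crotchet = 4; quaver = 2; semibreve = 16; quaver = 2; semibreve = 16; dotted quaver = 3.
Adding: 2 + 4 + 4 + 2 + 16 + 2 + 16 + 3 = 49 sixteenth notes.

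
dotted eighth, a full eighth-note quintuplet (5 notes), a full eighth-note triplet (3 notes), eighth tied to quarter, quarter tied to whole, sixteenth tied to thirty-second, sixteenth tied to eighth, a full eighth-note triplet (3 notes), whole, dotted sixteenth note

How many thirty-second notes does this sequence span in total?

In thirty-second notes: dotted eighth = 6; a full eighth-note quintuplet (5 notes) (five quintuplet eighths span one half) = 16; a full eighth-note triplet (3 notes) (three triplet eighths span one quarter) = 8; eighth tied to quarter (eighth + quarter) = 12; quarter tied to whole (quarter + whole) = 40; sixteenth tied to thirty-second (sixteenth + thirty-second) = 3; sixteenth tied to eighth (sixteenth + eighth) = 6; a full eighth-note triplet (3 notes) (three triplet eighths span one quarter) = 8; whole = 32; dotted sixteenth note = 3.
Adding: 6 + 16 + 8 + 12 + 40 + 3 + 6 + 8 + 32 + 3 = 134 thirty-second notes.

134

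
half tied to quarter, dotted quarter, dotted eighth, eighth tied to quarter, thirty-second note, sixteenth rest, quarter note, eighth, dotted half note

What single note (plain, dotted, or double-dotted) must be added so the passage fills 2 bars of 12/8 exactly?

dotted sixteenth note

2 bars of 12/8 = 96 thirty-second notes.
Convert each value to thirty-second notes: half tied to quarter (half + quarter) = 24; dotted quarter = 12; dotted eighth = 6; eighth tied to quarter (eighth + quarter) = 12; thirty-second note = 1; sixteenth rest = 2; quarter note = 8; eighth = 4; dotted half note = 24.
Altogether 24 + 12 + 6 + 12 + 1 + 2 + 8 + 4 + 24 = 93.
Remaining: 96 − 93 = 3 thirty-second notes, which is a dotted sixteenth note.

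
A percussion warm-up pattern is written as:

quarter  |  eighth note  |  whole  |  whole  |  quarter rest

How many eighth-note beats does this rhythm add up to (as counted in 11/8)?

One eighth-note beat = 2 sixteenth notes.
Working in sixteenth notes: quarter = 4; eighth note = 2; whole = 16; whole = 16; quarter rest = 4.
Altogether 4 + 2 + 16 + 16 + 4 = 42.
42 ÷ 2 = 21 beats.

21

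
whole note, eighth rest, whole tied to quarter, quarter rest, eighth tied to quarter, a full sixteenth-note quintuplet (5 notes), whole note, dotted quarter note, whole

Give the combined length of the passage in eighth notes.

45

Each duration in eighth notes: whole note = 8; eighth rest = 1; whole tied to quarter (whole + quarter) = 10; quarter rest = 2; eighth tied to quarter (eighth + quarter) = 3; a full sixteenth-note quintuplet (5 notes) (five quintuplet sixteenths span one quarter) = 2; whole note = 8; dotted quarter note = 3; whole = 8.
Sum: 8 + 1 + 10 + 2 + 3 + 2 + 8 + 3 + 8 = 45 eighth notes.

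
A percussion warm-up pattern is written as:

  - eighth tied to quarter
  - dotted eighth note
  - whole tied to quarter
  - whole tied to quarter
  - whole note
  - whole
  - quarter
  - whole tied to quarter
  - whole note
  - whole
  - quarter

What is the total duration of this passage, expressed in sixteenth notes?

141

Working in sixteenth notes: eighth tied to quarter (eighth + quarter) = 6; dotted eighth note = 3; whole tied to quarter (whole + quarter) = 20; whole tied to quarter (whole + quarter) = 20; whole note = 16; whole = 16; quarter = 4; whole tied to quarter (whole + quarter) = 20; whole note = 16; whole = 16; quarter = 4.
Total: 6 + 3 + 20 + 20 + 16 + 16 + 4 + 20 + 16 + 16 + 4 = 141 sixteenth notes.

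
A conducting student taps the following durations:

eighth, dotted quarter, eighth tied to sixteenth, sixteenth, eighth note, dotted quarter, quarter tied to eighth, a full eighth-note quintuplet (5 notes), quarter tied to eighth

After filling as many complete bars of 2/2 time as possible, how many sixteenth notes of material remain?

One bar of 2/2 = 16 sixteenth notes.
Express everything in sixteenth notes: eighth = 2; dotted quarter = 6; eighth tied to sixteenth (eighth + sixteenth) = 3; sixteenth = 1; eighth note = 2; dotted quarter = 6; quarter tied to eighth (quarter + eighth) = 6; a full eighth-note quintuplet (5 notes) (five quintuplet eighths span one half) = 8; quarter tied to eighth (quarter + eighth) = 6.
Total: 2 + 6 + 3 + 1 + 2 + 6 + 6 + 8 + 6 = 40.
40 ÷ 16 = 2 complete bars with 8 sixteenth notes remaining.

8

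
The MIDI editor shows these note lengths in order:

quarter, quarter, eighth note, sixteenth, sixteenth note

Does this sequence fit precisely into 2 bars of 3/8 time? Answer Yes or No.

One bar of 3/8 = 6 sixteenth notes, so 2 bars = 12.
In sixteenth notes: quarter = 4; quarter = 4; eighth note = 2; sixteenth = 1; sixteenth note = 1.
Sum: 4 + 4 + 2 + 1 + 1 = 12.
12 equals 12, so the answer is Yes.

Yes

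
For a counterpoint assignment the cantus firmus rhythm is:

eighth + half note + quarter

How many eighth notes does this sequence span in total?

7

Each duration in eighth notes: eighth = 1; half note = 4; quarter = 2.
Adding: 1 + 4 + 2 = 7 eighth notes.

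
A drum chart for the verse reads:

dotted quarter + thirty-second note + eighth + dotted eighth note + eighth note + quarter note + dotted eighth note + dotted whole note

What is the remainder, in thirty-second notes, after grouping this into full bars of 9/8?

17

One bar of 9/8 = 36 thirty-second notes.
In thirty-second notes: dotted quarter = 12; thirty-second note = 1; eighth = 4; dotted eighth note = 6; eighth note = 4; quarter note = 8; dotted eighth note = 6; dotted whole note = 48.
Sum: 12 + 1 + 4 + 6 + 4 + 8 + 6 + 48 = 89.
89 ÷ 36 = 2 complete bars with 17 thirty-second notes remaining.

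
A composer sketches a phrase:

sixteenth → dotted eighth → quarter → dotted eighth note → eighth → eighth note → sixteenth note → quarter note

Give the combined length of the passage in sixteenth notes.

Convert each value to sixteenth notes: sixteenth = 1; dotted eighth = 3; quarter = 4; dotted eighth note = 3; eighth = 2; eighth note = 2; sixteenth note = 1; quarter note = 4.
Adding: 1 + 3 + 4 + 3 + 2 + 2 + 1 + 4 = 20 sixteenth notes.

20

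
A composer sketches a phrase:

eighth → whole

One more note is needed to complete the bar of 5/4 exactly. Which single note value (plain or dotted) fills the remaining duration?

eighth note

The bar of 5/4 = 10 eighth notes.
Express everything in eighth notes: eighth = 1; whole = 8.
Adding: 1 + 8 = 9.
Remaining: 10 − 9 = 1 eighth note, which is a eighth note.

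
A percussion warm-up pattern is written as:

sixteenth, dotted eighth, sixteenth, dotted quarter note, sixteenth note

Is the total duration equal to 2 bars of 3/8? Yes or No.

One bar of 3/8 = 6 sixteenth notes, so 2 bars = 12.
Working in sixteenth notes: sixteenth = 1; dotted eighth = 3; sixteenth = 1; dotted quarter note = 6; sixteenth note = 1.
Altogether 1 + 3 + 1 + 6 + 1 = 12.
12 equals 12, so the answer is Yes.

Yes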